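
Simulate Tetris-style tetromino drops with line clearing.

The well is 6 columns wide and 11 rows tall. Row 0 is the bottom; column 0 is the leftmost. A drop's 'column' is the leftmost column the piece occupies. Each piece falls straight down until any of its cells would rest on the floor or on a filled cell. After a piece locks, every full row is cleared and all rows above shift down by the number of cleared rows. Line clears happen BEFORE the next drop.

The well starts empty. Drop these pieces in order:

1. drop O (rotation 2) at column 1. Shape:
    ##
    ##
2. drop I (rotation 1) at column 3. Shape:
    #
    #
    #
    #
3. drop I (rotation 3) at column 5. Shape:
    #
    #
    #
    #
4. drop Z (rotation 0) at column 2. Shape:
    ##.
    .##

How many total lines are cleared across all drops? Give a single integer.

Answer: 0

Derivation:
Drop 1: O rot2 at col 1 lands with bottom-row=0; cleared 0 line(s) (total 0); column heights now [0 2 2 0 0 0], max=2
Drop 2: I rot1 at col 3 lands with bottom-row=0; cleared 0 line(s) (total 0); column heights now [0 2 2 4 0 0], max=4
Drop 3: I rot3 at col 5 lands with bottom-row=0; cleared 0 line(s) (total 0); column heights now [0 2 2 4 0 4], max=4
Drop 4: Z rot0 at col 2 lands with bottom-row=4; cleared 0 line(s) (total 0); column heights now [0 2 6 6 5 4], max=6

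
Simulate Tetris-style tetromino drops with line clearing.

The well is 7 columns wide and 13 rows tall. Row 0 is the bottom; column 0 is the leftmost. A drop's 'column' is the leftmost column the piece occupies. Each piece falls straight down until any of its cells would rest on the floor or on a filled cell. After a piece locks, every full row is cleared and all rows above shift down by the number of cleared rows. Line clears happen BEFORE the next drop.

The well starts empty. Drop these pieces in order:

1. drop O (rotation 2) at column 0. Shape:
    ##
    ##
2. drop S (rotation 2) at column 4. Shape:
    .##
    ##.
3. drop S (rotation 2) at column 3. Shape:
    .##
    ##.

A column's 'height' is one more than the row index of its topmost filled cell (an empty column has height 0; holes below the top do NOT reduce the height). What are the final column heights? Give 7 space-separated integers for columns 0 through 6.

Drop 1: O rot2 at col 0 lands with bottom-row=0; cleared 0 line(s) (total 0); column heights now [2 2 0 0 0 0 0], max=2
Drop 2: S rot2 at col 4 lands with bottom-row=0; cleared 0 line(s) (total 0); column heights now [2 2 0 0 1 2 2], max=2
Drop 3: S rot2 at col 3 lands with bottom-row=1; cleared 0 line(s) (total 0); column heights now [2 2 0 2 3 3 2], max=3

Answer: 2 2 0 2 3 3 2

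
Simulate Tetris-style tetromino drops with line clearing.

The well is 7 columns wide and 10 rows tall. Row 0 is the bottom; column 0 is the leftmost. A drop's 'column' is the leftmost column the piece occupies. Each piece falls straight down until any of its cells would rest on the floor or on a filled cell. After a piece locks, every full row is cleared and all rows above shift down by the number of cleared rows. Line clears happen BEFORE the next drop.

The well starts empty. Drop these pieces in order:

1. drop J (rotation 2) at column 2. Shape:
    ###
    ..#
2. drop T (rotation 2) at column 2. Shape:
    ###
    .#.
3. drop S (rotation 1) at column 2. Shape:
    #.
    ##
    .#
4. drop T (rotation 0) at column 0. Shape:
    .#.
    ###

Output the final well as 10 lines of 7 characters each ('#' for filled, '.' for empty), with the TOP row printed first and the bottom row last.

Answer: .......
.#.....
###....
..#....
..##...
...#...
..###..
...#...
..###..
....#..

Derivation:
Drop 1: J rot2 at col 2 lands with bottom-row=0; cleared 0 line(s) (total 0); column heights now [0 0 2 2 2 0 0], max=2
Drop 2: T rot2 at col 2 lands with bottom-row=2; cleared 0 line(s) (total 0); column heights now [0 0 4 4 4 0 0], max=4
Drop 3: S rot1 at col 2 lands with bottom-row=4; cleared 0 line(s) (total 0); column heights now [0 0 7 6 4 0 0], max=7
Drop 4: T rot0 at col 0 lands with bottom-row=7; cleared 0 line(s) (total 0); column heights now [8 9 8 6 4 0 0], max=9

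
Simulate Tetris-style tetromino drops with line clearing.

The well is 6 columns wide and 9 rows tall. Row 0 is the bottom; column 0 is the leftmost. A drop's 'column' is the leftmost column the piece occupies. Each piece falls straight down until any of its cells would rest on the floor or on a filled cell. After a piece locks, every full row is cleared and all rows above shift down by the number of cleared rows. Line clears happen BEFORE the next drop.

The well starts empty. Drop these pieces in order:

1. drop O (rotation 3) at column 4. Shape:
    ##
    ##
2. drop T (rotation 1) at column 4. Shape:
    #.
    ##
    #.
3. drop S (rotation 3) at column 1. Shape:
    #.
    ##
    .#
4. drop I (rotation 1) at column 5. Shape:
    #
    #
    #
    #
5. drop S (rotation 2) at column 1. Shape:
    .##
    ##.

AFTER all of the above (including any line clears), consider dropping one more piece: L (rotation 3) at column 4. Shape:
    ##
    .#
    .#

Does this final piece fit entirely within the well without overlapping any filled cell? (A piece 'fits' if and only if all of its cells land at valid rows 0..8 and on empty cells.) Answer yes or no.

Drop 1: O rot3 at col 4 lands with bottom-row=0; cleared 0 line(s) (total 0); column heights now [0 0 0 0 2 2], max=2
Drop 2: T rot1 at col 4 lands with bottom-row=2; cleared 0 line(s) (total 0); column heights now [0 0 0 0 5 4], max=5
Drop 3: S rot3 at col 1 lands with bottom-row=0; cleared 0 line(s) (total 0); column heights now [0 3 2 0 5 4], max=5
Drop 4: I rot1 at col 5 lands with bottom-row=4; cleared 0 line(s) (total 0); column heights now [0 3 2 0 5 8], max=8
Drop 5: S rot2 at col 1 lands with bottom-row=3; cleared 0 line(s) (total 0); column heights now [0 4 5 5 5 8], max=8
Test piece L rot3 at col 4 (width 2): heights before test = [0 4 5 5 5 8]; fits = False

Answer: no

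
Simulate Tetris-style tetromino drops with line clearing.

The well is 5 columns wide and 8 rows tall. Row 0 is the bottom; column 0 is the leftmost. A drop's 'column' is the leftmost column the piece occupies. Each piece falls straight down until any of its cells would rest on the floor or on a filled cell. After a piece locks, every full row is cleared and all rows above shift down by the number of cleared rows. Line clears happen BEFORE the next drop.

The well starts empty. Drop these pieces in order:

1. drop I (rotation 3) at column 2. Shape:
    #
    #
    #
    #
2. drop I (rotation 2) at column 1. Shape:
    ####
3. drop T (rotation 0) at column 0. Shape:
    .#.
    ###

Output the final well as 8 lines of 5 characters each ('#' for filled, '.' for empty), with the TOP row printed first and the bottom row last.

Answer: .....
.#...
###..
.####
..#..
..#..
..#..
..#..

Derivation:
Drop 1: I rot3 at col 2 lands with bottom-row=0; cleared 0 line(s) (total 0); column heights now [0 0 4 0 0], max=4
Drop 2: I rot2 at col 1 lands with bottom-row=4; cleared 0 line(s) (total 0); column heights now [0 5 5 5 5], max=5
Drop 3: T rot0 at col 0 lands with bottom-row=5; cleared 0 line(s) (total 0); column heights now [6 7 6 5 5], max=7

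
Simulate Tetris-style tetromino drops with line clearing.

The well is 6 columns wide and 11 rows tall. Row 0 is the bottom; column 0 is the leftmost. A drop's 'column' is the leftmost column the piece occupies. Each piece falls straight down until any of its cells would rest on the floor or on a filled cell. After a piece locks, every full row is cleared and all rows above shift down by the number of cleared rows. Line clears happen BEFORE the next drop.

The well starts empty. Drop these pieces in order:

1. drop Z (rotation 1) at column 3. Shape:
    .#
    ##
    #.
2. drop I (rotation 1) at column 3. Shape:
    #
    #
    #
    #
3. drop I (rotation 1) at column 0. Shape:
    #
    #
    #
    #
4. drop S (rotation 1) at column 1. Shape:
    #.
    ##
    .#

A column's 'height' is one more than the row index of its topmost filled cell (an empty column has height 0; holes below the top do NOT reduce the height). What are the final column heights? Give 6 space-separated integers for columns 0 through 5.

Answer: 4 3 2 6 3 0

Derivation:
Drop 1: Z rot1 at col 3 lands with bottom-row=0; cleared 0 line(s) (total 0); column heights now [0 0 0 2 3 0], max=3
Drop 2: I rot1 at col 3 lands with bottom-row=2; cleared 0 line(s) (total 0); column heights now [0 0 0 6 3 0], max=6
Drop 3: I rot1 at col 0 lands with bottom-row=0; cleared 0 line(s) (total 0); column heights now [4 0 0 6 3 0], max=6
Drop 4: S rot1 at col 1 lands with bottom-row=0; cleared 0 line(s) (total 0); column heights now [4 3 2 6 3 0], max=6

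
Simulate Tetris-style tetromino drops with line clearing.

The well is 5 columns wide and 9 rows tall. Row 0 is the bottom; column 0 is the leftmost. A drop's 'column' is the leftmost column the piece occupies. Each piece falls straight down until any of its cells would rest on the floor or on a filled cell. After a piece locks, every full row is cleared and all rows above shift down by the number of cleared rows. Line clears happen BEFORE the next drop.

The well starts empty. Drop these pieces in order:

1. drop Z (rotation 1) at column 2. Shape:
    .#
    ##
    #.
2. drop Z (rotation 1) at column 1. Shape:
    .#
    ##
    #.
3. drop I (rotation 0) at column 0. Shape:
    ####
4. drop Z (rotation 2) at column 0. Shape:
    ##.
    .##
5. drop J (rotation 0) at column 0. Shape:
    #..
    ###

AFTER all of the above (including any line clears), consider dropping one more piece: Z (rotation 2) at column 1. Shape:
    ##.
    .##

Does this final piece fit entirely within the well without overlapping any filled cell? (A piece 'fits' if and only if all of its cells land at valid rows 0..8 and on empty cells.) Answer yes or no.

Answer: no

Derivation:
Drop 1: Z rot1 at col 2 lands with bottom-row=0; cleared 0 line(s) (total 0); column heights now [0 0 2 3 0], max=3
Drop 2: Z rot1 at col 1 lands with bottom-row=1; cleared 0 line(s) (total 0); column heights now [0 3 4 3 0], max=4
Drop 3: I rot0 at col 0 lands with bottom-row=4; cleared 0 line(s) (total 0); column heights now [5 5 5 5 0], max=5
Drop 4: Z rot2 at col 0 lands with bottom-row=5; cleared 0 line(s) (total 0); column heights now [7 7 6 5 0], max=7
Drop 5: J rot0 at col 0 lands with bottom-row=7; cleared 0 line(s) (total 0); column heights now [9 8 8 5 0], max=9
Test piece Z rot2 at col 1 (width 3): heights before test = [9 8 8 5 0]; fits = False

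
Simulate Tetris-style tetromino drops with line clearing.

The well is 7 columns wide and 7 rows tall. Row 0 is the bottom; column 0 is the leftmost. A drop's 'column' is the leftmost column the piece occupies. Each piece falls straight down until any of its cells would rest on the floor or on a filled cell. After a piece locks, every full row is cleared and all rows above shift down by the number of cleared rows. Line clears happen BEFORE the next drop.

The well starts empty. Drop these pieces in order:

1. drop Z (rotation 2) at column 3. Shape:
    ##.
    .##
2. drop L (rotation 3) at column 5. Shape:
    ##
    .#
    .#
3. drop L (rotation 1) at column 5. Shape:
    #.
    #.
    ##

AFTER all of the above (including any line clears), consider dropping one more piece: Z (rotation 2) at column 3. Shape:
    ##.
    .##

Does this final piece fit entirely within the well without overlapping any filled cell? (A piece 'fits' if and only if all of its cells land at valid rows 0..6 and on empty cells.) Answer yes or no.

Answer: no

Derivation:
Drop 1: Z rot2 at col 3 lands with bottom-row=0; cleared 0 line(s) (total 0); column heights now [0 0 0 2 2 1 0], max=2
Drop 2: L rot3 at col 5 lands with bottom-row=0; cleared 0 line(s) (total 0); column heights now [0 0 0 2 2 3 3], max=3
Drop 3: L rot1 at col 5 lands with bottom-row=3; cleared 0 line(s) (total 0); column heights now [0 0 0 2 2 6 4], max=6
Test piece Z rot2 at col 3 (width 3): heights before test = [0 0 0 2 2 6 4]; fits = False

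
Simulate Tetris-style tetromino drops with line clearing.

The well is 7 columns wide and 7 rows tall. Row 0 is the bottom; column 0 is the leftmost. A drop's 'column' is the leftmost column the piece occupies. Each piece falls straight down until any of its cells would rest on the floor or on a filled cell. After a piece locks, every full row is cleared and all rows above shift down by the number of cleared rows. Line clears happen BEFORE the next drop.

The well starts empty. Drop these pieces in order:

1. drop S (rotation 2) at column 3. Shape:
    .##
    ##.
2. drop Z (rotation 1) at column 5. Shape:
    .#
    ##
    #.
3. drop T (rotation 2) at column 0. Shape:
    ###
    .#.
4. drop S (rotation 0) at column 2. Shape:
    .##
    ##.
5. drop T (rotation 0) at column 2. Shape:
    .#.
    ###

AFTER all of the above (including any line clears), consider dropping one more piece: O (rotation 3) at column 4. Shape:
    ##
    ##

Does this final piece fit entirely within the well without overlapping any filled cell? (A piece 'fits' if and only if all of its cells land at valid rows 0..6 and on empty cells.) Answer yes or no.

Drop 1: S rot2 at col 3 lands with bottom-row=0; cleared 0 line(s) (total 0); column heights now [0 0 0 1 2 2 0], max=2
Drop 2: Z rot1 at col 5 lands with bottom-row=2; cleared 0 line(s) (total 0); column heights now [0 0 0 1 2 4 5], max=5
Drop 3: T rot2 at col 0 lands with bottom-row=0; cleared 0 line(s) (total 0); column heights now [2 2 2 1 2 4 5], max=5
Drop 4: S rot0 at col 2 lands with bottom-row=2; cleared 0 line(s) (total 0); column heights now [2 2 3 4 4 4 5], max=5
Drop 5: T rot0 at col 2 lands with bottom-row=4; cleared 0 line(s) (total 0); column heights now [2 2 5 6 5 4 5], max=6
Test piece O rot3 at col 4 (width 2): heights before test = [2 2 5 6 5 4 5]; fits = True

Answer: yes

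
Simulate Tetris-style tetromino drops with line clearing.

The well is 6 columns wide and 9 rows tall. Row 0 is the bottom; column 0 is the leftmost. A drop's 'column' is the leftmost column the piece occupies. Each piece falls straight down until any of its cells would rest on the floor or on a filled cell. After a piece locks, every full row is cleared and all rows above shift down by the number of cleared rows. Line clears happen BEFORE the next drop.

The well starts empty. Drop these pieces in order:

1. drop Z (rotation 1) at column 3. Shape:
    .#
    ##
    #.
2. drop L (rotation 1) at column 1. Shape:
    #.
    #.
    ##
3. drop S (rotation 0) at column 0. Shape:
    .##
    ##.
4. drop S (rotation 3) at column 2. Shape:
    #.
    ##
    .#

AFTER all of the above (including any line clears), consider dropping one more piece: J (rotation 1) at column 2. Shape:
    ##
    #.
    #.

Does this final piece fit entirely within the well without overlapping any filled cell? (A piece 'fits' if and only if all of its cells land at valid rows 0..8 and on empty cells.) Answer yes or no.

Drop 1: Z rot1 at col 3 lands with bottom-row=0; cleared 0 line(s) (total 0); column heights now [0 0 0 2 3 0], max=3
Drop 2: L rot1 at col 1 lands with bottom-row=0; cleared 0 line(s) (total 0); column heights now [0 3 1 2 3 0], max=3
Drop 3: S rot0 at col 0 lands with bottom-row=3; cleared 0 line(s) (total 0); column heights now [4 5 5 2 3 0], max=5
Drop 4: S rot3 at col 2 lands with bottom-row=4; cleared 0 line(s) (total 0); column heights now [4 5 7 6 3 0], max=7
Test piece J rot1 at col 2 (width 2): heights before test = [4 5 7 6 3 0]; fits = False

Answer: no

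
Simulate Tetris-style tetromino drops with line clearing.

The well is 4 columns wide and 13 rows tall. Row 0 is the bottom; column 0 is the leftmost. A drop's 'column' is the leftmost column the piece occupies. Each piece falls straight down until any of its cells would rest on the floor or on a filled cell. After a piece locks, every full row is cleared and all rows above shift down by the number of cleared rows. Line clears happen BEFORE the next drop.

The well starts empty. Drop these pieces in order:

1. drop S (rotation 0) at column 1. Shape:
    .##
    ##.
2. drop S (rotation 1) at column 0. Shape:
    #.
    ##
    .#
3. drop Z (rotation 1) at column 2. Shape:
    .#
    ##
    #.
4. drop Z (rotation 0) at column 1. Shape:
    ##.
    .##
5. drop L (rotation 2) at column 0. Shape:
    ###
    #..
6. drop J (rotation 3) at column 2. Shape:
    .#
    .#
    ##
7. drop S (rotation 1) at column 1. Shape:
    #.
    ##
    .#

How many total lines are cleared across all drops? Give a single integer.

Drop 1: S rot0 at col 1 lands with bottom-row=0; cleared 0 line(s) (total 0); column heights now [0 1 2 2], max=2
Drop 2: S rot1 at col 0 lands with bottom-row=1; cleared 0 line(s) (total 0); column heights now [4 3 2 2], max=4
Drop 3: Z rot1 at col 2 lands with bottom-row=2; cleared 0 line(s) (total 0); column heights now [4 3 4 5], max=5
Drop 4: Z rot0 at col 1 lands with bottom-row=5; cleared 0 line(s) (total 0); column heights now [4 7 7 6], max=7
Drop 5: L rot2 at col 0 lands with bottom-row=6; cleared 0 line(s) (total 0); column heights now [8 8 8 6], max=8
Drop 6: J rot3 at col 2 lands with bottom-row=8; cleared 0 line(s) (total 0); column heights now [8 8 9 11], max=11
Drop 7: S rot1 at col 1 lands with bottom-row=9; cleared 0 line(s) (total 0); column heights now [8 12 11 11], max=12

Answer: 0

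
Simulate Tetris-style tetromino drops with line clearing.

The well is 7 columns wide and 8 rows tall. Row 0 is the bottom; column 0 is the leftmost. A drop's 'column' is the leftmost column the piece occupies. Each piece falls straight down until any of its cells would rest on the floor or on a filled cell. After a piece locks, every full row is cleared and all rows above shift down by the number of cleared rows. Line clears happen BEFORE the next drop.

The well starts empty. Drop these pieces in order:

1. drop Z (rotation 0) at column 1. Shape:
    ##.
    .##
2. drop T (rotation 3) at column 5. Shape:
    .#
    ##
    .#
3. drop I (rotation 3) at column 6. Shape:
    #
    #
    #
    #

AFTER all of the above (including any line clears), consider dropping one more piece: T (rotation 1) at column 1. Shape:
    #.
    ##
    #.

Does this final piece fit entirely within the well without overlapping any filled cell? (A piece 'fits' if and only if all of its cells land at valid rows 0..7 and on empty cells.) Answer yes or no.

Drop 1: Z rot0 at col 1 lands with bottom-row=0; cleared 0 line(s) (total 0); column heights now [0 2 2 1 0 0 0], max=2
Drop 2: T rot3 at col 5 lands with bottom-row=0; cleared 0 line(s) (total 0); column heights now [0 2 2 1 0 2 3], max=3
Drop 3: I rot3 at col 6 lands with bottom-row=3; cleared 0 line(s) (total 0); column heights now [0 2 2 1 0 2 7], max=7
Test piece T rot1 at col 1 (width 2): heights before test = [0 2 2 1 0 2 7]; fits = True

Answer: yes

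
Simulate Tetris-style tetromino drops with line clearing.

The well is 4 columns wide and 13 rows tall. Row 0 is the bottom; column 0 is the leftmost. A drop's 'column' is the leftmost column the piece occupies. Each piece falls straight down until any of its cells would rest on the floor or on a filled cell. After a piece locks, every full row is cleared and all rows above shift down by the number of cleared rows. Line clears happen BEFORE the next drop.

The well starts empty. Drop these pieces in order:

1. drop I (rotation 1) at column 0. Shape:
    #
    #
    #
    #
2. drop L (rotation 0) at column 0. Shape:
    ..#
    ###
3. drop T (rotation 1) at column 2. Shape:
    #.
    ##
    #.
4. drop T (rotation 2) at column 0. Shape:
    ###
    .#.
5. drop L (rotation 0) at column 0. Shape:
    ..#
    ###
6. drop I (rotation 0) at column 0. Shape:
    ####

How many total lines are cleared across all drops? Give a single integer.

Answer: 1

Derivation:
Drop 1: I rot1 at col 0 lands with bottom-row=0; cleared 0 line(s) (total 0); column heights now [4 0 0 0], max=4
Drop 2: L rot0 at col 0 lands with bottom-row=4; cleared 0 line(s) (total 0); column heights now [5 5 6 0], max=6
Drop 3: T rot1 at col 2 lands with bottom-row=6; cleared 0 line(s) (total 0); column heights now [5 5 9 8], max=9
Drop 4: T rot2 at col 0 lands with bottom-row=8; cleared 0 line(s) (total 0); column heights now [10 10 10 8], max=10
Drop 5: L rot0 at col 0 lands with bottom-row=10; cleared 0 line(s) (total 0); column heights now [11 11 12 8], max=12
Drop 6: I rot0 at col 0 lands with bottom-row=12; cleared 1 line(s) (total 1); column heights now [11 11 12 8], max=12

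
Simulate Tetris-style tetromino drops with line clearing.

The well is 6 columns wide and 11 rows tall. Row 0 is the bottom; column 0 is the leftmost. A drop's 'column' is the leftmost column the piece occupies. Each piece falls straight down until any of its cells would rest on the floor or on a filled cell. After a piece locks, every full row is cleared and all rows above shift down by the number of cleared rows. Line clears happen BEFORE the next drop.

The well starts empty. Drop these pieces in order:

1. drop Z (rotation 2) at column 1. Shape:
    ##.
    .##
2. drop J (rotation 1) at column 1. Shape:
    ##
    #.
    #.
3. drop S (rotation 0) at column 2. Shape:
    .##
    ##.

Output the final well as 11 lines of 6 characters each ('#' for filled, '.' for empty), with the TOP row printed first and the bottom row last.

Drop 1: Z rot2 at col 1 lands with bottom-row=0; cleared 0 line(s) (total 0); column heights now [0 2 2 1 0 0], max=2
Drop 2: J rot1 at col 1 lands with bottom-row=2; cleared 0 line(s) (total 0); column heights now [0 5 5 1 0 0], max=5
Drop 3: S rot0 at col 2 lands with bottom-row=5; cleared 0 line(s) (total 0); column heights now [0 5 6 7 7 0], max=7

Answer: ......
......
......
......
...##.
..##..
.##...
.#....
.#....
.##...
..##..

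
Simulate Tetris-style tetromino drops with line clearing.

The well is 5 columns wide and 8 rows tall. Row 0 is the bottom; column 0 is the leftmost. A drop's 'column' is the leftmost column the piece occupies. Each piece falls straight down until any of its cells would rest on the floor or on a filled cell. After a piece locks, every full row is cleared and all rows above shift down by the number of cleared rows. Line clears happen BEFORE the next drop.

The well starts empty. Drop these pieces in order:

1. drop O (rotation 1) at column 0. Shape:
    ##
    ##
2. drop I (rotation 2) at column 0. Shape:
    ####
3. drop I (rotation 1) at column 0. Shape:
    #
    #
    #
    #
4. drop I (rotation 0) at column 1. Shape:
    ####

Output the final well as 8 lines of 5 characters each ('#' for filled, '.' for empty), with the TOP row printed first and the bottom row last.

Answer: .....
.....
#....
#....
#....
####.
##...
##...

Derivation:
Drop 1: O rot1 at col 0 lands with bottom-row=0; cleared 0 line(s) (total 0); column heights now [2 2 0 0 0], max=2
Drop 2: I rot2 at col 0 lands with bottom-row=2; cleared 0 line(s) (total 0); column heights now [3 3 3 3 0], max=3
Drop 3: I rot1 at col 0 lands with bottom-row=3; cleared 0 line(s) (total 0); column heights now [7 3 3 3 0], max=7
Drop 4: I rot0 at col 1 lands with bottom-row=3; cleared 1 line(s) (total 1); column heights now [6 3 3 3 0], max=6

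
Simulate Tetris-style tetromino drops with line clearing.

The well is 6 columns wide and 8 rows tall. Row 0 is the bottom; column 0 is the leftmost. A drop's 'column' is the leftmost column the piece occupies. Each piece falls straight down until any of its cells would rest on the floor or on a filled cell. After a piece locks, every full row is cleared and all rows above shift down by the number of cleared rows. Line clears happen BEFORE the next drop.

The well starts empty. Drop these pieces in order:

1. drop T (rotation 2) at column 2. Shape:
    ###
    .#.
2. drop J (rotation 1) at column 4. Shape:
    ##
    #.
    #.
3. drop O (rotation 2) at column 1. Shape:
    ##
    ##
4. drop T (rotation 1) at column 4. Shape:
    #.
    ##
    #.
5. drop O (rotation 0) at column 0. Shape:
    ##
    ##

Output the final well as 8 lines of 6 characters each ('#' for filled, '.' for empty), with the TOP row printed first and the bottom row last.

Drop 1: T rot2 at col 2 lands with bottom-row=0; cleared 0 line(s) (total 0); column heights now [0 0 2 2 2 0], max=2
Drop 2: J rot1 at col 4 lands with bottom-row=2; cleared 0 line(s) (total 0); column heights now [0 0 2 2 5 5], max=5
Drop 3: O rot2 at col 1 lands with bottom-row=2; cleared 0 line(s) (total 0); column heights now [0 4 4 2 5 5], max=5
Drop 4: T rot1 at col 4 lands with bottom-row=5; cleared 0 line(s) (total 0); column heights now [0 4 4 2 8 7], max=8
Drop 5: O rot0 at col 0 lands with bottom-row=4; cleared 0 line(s) (total 0); column heights now [6 6 4 2 8 7], max=8

Answer: ....#.
....##
##..#.
##..##
.##.#.
.##.#.
..###.
...#..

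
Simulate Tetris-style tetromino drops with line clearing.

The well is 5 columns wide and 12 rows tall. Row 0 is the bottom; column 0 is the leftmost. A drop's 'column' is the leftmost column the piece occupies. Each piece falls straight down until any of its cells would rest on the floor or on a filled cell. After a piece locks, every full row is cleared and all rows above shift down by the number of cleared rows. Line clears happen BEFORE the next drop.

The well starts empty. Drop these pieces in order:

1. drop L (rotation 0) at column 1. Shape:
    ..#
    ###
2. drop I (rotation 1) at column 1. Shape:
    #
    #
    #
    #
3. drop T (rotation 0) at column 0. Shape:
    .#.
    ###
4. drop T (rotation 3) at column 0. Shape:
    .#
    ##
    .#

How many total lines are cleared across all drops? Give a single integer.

Drop 1: L rot0 at col 1 lands with bottom-row=0; cleared 0 line(s) (total 0); column heights now [0 1 1 2 0], max=2
Drop 2: I rot1 at col 1 lands with bottom-row=1; cleared 0 line(s) (total 0); column heights now [0 5 1 2 0], max=5
Drop 3: T rot0 at col 0 lands with bottom-row=5; cleared 0 line(s) (total 0); column heights now [6 7 6 2 0], max=7
Drop 4: T rot3 at col 0 lands with bottom-row=7; cleared 0 line(s) (total 0); column heights now [9 10 6 2 0], max=10

Answer: 0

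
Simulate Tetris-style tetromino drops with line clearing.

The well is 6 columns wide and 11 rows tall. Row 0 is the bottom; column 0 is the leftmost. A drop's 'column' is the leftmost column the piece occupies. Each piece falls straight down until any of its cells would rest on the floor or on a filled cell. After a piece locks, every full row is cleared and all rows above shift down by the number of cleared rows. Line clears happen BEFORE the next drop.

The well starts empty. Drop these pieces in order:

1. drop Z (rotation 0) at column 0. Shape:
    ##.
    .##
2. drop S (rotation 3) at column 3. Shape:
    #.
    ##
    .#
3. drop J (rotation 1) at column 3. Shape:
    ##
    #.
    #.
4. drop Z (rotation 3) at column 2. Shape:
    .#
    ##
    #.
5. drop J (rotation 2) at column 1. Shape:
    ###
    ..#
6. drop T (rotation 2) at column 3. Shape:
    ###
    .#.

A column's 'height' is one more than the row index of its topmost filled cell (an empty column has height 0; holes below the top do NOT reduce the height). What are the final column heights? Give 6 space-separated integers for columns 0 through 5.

Drop 1: Z rot0 at col 0 lands with bottom-row=0; cleared 0 line(s) (total 0); column heights now [2 2 1 0 0 0], max=2
Drop 2: S rot3 at col 3 lands with bottom-row=0; cleared 0 line(s) (total 0); column heights now [2 2 1 3 2 0], max=3
Drop 3: J rot1 at col 3 lands with bottom-row=3; cleared 0 line(s) (total 0); column heights now [2 2 1 6 6 0], max=6
Drop 4: Z rot3 at col 2 lands with bottom-row=5; cleared 0 line(s) (total 0); column heights now [2 2 7 8 6 0], max=8
Drop 5: J rot2 at col 1 lands with bottom-row=8; cleared 0 line(s) (total 0); column heights now [2 10 10 10 6 0], max=10
Drop 6: T rot2 at col 3 lands with bottom-row=9; cleared 0 line(s) (total 0); column heights now [2 10 10 11 11 11], max=11

Answer: 2 10 10 11 11 11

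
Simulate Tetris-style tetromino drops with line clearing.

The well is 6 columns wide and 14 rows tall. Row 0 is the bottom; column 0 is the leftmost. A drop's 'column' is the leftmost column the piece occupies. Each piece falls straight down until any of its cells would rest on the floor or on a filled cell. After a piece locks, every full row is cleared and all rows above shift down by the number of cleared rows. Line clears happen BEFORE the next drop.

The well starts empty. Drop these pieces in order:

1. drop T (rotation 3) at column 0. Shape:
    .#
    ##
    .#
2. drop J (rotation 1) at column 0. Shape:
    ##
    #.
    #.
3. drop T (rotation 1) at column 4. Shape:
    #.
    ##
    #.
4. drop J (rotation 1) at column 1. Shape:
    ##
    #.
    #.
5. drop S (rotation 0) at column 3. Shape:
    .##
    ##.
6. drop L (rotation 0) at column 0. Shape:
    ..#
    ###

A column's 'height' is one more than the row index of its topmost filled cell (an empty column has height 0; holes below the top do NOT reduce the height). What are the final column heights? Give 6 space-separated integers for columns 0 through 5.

Answer: 9 9 10 4 5 5

Derivation:
Drop 1: T rot3 at col 0 lands with bottom-row=0; cleared 0 line(s) (total 0); column heights now [2 3 0 0 0 0], max=3
Drop 2: J rot1 at col 0 lands with bottom-row=2; cleared 0 line(s) (total 0); column heights now [5 5 0 0 0 0], max=5
Drop 3: T rot1 at col 4 lands with bottom-row=0; cleared 0 line(s) (total 0); column heights now [5 5 0 0 3 2], max=5
Drop 4: J rot1 at col 1 lands with bottom-row=5; cleared 0 line(s) (total 0); column heights now [5 8 8 0 3 2], max=8
Drop 5: S rot0 at col 3 lands with bottom-row=3; cleared 0 line(s) (total 0); column heights now [5 8 8 4 5 5], max=8
Drop 6: L rot0 at col 0 lands with bottom-row=8; cleared 0 line(s) (total 0); column heights now [9 9 10 4 5 5], max=10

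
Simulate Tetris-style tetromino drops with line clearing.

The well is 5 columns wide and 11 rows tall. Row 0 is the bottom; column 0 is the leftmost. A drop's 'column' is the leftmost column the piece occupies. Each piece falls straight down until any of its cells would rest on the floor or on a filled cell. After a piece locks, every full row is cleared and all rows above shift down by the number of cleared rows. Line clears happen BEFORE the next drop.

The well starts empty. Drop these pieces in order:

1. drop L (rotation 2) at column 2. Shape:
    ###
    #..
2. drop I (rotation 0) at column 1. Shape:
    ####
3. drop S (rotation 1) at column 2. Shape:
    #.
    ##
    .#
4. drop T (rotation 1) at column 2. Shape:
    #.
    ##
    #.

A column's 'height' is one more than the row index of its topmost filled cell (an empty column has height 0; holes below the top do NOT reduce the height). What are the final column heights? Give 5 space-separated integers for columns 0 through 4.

Answer: 0 3 9 8 3

Derivation:
Drop 1: L rot2 at col 2 lands with bottom-row=0; cleared 0 line(s) (total 0); column heights now [0 0 2 2 2], max=2
Drop 2: I rot0 at col 1 lands with bottom-row=2; cleared 0 line(s) (total 0); column heights now [0 3 3 3 3], max=3
Drop 3: S rot1 at col 2 lands with bottom-row=3; cleared 0 line(s) (total 0); column heights now [0 3 6 5 3], max=6
Drop 4: T rot1 at col 2 lands with bottom-row=6; cleared 0 line(s) (total 0); column heights now [0 3 9 8 3], max=9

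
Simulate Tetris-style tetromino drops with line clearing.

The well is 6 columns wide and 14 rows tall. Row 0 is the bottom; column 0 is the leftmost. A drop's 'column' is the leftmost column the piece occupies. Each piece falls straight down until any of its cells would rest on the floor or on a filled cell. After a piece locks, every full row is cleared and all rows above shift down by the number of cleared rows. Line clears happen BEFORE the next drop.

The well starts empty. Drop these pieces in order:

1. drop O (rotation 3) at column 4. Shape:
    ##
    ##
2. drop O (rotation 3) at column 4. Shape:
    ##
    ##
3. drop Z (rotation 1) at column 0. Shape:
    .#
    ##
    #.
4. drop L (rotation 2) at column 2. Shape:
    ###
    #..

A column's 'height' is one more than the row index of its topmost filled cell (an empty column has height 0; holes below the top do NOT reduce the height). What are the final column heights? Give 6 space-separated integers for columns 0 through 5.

Drop 1: O rot3 at col 4 lands with bottom-row=0; cleared 0 line(s) (total 0); column heights now [0 0 0 0 2 2], max=2
Drop 2: O rot3 at col 4 lands with bottom-row=2; cleared 0 line(s) (total 0); column heights now [0 0 0 0 4 4], max=4
Drop 3: Z rot1 at col 0 lands with bottom-row=0; cleared 0 line(s) (total 0); column heights now [2 3 0 0 4 4], max=4
Drop 4: L rot2 at col 2 lands with bottom-row=3; cleared 0 line(s) (total 0); column heights now [2 3 5 5 5 4], max=5

Answer: 2 3 5 5 5 4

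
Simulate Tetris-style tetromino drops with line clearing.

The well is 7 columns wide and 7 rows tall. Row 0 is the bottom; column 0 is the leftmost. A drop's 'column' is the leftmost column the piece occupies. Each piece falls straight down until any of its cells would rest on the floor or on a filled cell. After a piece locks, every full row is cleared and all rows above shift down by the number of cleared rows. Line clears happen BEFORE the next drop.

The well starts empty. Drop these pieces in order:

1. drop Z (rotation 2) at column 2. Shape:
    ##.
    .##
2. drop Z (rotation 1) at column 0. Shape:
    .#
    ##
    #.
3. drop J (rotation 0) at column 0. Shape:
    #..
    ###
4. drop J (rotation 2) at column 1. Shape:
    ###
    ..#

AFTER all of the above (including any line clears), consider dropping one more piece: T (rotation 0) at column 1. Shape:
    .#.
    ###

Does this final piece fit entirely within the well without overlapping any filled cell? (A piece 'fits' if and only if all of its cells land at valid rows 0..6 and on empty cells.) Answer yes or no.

Drop 1: Z rot2 at col 2 lands with bottom-row=0; cleared 0 line(s) (total 0); column heights now [0 0 2 2 1 0 0], max=2
Drop 2: Z rot1 at col 0 lands with bottom-row=0; cleared 0 line(s) (total 0); column heights now [2 3 2 2 1 0 0], max=3
Drop 3: J rot0 at col 0 lands with bottom-row=3; cleared 0 line(s) (total 0); column heights now [5 4 4 2 1 0 0], max=5
Drop 4: J rot2 at col 1 lands with bottom-row=3; cleared 0 line(s) (total 0); column heights now [5 5 5 5 1 0 0], max=5
Test piece T rot0 at col 1 (width 3): heights before test = [5 5 5 5 1 0 0]; fits = True

Answer: yes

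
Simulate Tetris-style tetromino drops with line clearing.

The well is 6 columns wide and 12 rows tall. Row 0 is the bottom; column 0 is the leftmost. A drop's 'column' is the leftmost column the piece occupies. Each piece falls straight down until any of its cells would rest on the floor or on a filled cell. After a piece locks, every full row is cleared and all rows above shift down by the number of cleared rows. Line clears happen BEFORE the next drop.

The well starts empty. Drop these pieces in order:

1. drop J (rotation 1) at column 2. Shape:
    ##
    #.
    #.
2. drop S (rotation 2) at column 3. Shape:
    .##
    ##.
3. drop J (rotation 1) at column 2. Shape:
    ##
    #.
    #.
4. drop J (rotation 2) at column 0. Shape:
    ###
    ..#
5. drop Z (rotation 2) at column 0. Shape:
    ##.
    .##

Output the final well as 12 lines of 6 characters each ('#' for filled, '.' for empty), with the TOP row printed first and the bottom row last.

Drop 1: J rot1 at col 2 lands with bottom-row=0; cleared 0 line(s) (total 0); column heights now [0 0 3 3 0 0], max=3
Drop 2: S rot2 at col 3 lands with bottom-row=3; cleared 0 line(s) (total 0); column heights now [0 0 3 4 5 5], max=5
Drop 3: J rot1 at col 2 lands with bottom-row=3; cleared 0 line(s) (total 0); column heights now [0 0 6 6 5 5], max=6
Drop 4: J rot2 at col 0 lands with bottom-row=6; cleared 0 line(s) (total 0); column heights now [8 8 8 6 5 5], max=8
Drop 5: Z rot2 at col 0 lands with bottom-row=8; cleared 0 line(s) (total 0); column heights now [10 10 9 6 5 5], max=10

Answer: ......
......
##....
.##...
###...
..#...
..##..
..#.##
..###.
..##..
..#...
..#...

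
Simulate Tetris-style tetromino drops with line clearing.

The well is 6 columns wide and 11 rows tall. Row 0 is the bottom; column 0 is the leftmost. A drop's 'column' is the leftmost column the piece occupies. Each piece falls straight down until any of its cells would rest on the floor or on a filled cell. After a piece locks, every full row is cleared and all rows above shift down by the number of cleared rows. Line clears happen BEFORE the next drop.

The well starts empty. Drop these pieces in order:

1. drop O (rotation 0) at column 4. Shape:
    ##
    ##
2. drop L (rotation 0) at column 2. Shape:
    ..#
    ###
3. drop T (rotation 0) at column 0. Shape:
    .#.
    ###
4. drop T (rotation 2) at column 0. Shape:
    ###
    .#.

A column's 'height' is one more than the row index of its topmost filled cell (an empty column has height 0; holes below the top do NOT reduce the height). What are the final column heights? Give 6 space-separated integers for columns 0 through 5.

Answer: 7 7 7 3 4 2

Derivation:
Drop 1: O rot0 at col 4 lands with bottom-row=0; cleared 0 line(s) (total 0); column heights now [0 0 0 0 2 2], max=2
Drop 2: L rot0 at col 2 lands with bottom-row=2; cleared 0 line(s) (total 0); column heights now [0 0 3 3 4 2], max=4
Drop 3: T rot0 at col 0 lands with bottom-row=3; cleared 0 line(s) (total 0); column heights now [4 5 4 3 4 2], max=5
Drop 4: T rot2 at col 0 lands with bottom-row=5; cleared 0 line(s) (total 0); column heights now [7 7 7 3 4 2], max=7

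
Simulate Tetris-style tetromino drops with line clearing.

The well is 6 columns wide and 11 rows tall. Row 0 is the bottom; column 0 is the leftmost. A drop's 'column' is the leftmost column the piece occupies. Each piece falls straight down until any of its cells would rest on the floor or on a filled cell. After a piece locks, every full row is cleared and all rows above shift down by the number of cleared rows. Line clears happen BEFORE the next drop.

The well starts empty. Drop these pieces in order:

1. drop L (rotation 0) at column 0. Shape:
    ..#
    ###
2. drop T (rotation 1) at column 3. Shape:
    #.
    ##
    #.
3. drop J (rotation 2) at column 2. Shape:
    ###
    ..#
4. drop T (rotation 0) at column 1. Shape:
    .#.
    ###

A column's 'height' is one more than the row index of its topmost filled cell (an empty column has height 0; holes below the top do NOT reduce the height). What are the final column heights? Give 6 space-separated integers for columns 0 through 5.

Answer: 1 5 6 5 4 0

Derivation:
Drop 1: L rot0 at col 0 lands with bottom-row=0; cleared 0 line(s) (total 0); column heights now [1 1 2 0 0 0], max=2
Drop 2: T rot1 at col 3 lands with bottom-row=0; cleared 0 line(s) (total 0); column heights now [1 1 2 3 2 0], max=3
Drop 3: J rot2 at col 2 lands with bottom-row=2; cleared 0 line(s) (total 0); column heights now [1 1 4 4 4 0], max=4
Drop 4: T rot0 at col 1 lands with bottom-row=4; cleared 0 line(s) (total 0); column heights now [1 5 6 5 4 0], max=6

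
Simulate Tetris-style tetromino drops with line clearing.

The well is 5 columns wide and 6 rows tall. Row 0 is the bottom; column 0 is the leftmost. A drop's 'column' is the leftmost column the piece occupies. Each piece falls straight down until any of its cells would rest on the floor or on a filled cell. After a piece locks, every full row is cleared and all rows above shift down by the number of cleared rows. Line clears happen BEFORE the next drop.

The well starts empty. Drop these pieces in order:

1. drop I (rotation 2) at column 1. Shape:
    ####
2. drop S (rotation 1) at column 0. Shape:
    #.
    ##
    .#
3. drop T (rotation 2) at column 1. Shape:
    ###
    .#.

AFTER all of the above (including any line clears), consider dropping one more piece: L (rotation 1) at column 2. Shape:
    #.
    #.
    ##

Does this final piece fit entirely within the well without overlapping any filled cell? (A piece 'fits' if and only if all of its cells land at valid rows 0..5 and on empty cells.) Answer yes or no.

Answer: no

Derivation:
Drop 1: I rot2 at col 1 lands with bottom-row=0; cleared 0 line(s) (total 0); column heights now [0 1 1 1 1], max=1
Drop 2: S rot1 at col 0 lands with bottom-row=1; cleared 0 line(s) (total 0); column heights now [4 3 1 1 1], max=4
Drop 3: T rot2 at col 1 lands with bottom-row=2; cleared 0 line(s) (total 0); column heights now [4 4 4 4 1], max=4
Test piece L rot1 at col 2 (width 2): heights before test = [4 4 4 4 1]; fits = False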